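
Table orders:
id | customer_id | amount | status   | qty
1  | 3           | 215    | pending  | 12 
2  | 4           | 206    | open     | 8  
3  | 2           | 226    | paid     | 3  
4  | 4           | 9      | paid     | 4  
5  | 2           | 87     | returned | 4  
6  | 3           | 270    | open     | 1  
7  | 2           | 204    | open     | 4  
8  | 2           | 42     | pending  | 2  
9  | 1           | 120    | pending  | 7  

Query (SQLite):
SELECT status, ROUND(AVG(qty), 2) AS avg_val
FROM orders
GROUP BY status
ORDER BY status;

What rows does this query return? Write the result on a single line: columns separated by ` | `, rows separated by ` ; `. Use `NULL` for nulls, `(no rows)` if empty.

open | 4.33 ; paid | 3.5 ; pending | 7 ; returned | 4

Partition orders by status; compute ROUND(AVG(qty), 2) within each group.
  open: ids {2, 6, 7} → ROUND(AVG(qty), 2)=4.33
  paid: ids {3, 4} → ROUND(AVG(qty), 2)=3.5
  pending: ids {1, 8, 9} → ROUND(AVG(qty), 2)=7
  returned: ids {5} → ROUND(AVG(qty), 2)=4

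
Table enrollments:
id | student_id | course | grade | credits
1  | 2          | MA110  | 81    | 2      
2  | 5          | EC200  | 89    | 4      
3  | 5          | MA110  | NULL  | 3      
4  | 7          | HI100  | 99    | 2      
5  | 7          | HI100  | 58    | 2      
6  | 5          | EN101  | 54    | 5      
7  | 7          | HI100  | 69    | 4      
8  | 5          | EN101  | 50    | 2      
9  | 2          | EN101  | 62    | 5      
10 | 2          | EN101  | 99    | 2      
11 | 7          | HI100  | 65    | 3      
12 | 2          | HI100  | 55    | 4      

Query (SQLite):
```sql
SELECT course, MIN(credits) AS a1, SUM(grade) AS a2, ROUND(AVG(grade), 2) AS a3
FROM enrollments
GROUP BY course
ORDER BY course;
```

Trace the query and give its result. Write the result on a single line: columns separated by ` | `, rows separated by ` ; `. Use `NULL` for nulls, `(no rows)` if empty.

EC200 | 4 | 89 | 89 ; EN101 | 2 | 265 | 66.25 ; HI100 | 2 | 346 | 69.2 ; MA110 | 2 | 81 | 81

Group enrollments by course.
Per group compute: MIN(credits), SUM(grade), ROUND(AVG(grade), 2).
  EC200: ids {2} → MIN(credits)=4, SUM(grade)=89, ROUND(AVG(grade), 2)=89
  EN101: ids {6, 8, 9, 10} → MIN(credits)=2, SUM(grade)=265, ROUND(AVG(grade), 2)=66.25
  HI100: ids {4, 5, 7, 11, 12} → MIN(credits)=2, SUM(grade)=346, ROUND(AVG(grade), 2)=69.2
  MA110: ids {1, 3} → MIN(credits)=2, SUM(grade)=81, ROUND(AVG(grade), 2)=81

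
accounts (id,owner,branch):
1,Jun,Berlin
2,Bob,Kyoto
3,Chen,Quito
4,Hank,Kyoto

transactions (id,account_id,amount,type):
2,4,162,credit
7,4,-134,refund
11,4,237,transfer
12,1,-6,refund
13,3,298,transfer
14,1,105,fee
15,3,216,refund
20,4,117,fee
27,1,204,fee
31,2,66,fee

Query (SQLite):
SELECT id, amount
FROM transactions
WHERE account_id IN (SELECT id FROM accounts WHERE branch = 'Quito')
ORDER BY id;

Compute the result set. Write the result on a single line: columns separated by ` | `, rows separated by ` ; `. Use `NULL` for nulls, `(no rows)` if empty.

13 | 298 ; 15 | 216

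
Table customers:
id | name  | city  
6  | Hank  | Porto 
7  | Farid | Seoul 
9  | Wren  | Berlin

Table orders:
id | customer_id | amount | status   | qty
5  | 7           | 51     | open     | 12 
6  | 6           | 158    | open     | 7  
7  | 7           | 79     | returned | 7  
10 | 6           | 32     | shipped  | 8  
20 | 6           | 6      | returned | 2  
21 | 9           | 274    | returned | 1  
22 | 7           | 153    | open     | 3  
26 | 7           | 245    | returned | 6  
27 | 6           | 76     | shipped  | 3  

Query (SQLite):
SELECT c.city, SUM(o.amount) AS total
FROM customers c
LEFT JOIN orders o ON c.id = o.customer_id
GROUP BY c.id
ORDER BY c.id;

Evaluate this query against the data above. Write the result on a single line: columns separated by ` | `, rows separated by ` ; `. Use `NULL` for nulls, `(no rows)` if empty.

LEFT JOIN keeps every customers row; unmatched ones get NULL for orders columns.
Group by customers.id and compute SUM(o.amount). SUM over an all-NULL group is NULL.
  6: ids {6, 10, 20, 27} → SUM(o.amount)=272
  7: ids {5, 7, 22, 26} → SUM(o.amount)=528
  9: ids {21} → SUM(o.amount)=274

Porto | 272 ; Seoul | 528 ; Berlin | 274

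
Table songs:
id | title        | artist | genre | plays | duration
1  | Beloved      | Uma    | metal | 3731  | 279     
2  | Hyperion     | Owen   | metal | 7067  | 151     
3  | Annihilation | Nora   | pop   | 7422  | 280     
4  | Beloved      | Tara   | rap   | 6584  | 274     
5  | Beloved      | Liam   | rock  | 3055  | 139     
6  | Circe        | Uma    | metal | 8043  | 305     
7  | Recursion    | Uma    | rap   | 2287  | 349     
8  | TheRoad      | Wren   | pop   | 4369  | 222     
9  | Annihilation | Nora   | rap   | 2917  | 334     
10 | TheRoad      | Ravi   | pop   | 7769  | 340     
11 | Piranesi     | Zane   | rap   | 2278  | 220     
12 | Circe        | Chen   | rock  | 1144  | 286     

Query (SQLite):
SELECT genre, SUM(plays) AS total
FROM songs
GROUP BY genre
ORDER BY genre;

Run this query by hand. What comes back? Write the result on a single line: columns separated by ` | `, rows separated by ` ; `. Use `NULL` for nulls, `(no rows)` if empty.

Partition songs by genre; compute SUM(plays) within each group.
  metal: ids {1, 2, 6} → SUM(plays)=18841
  pop: ids {3, 8, 10} → SUM(plays)=19560
  rap: ids {4, 7, 9, 11} → SUM(plays)=14066
  rock: ids {5, 12} → SUM(plays)=4199

metal | 18841 ; pop | 19560 ; rap | 14066 ; rock | 4199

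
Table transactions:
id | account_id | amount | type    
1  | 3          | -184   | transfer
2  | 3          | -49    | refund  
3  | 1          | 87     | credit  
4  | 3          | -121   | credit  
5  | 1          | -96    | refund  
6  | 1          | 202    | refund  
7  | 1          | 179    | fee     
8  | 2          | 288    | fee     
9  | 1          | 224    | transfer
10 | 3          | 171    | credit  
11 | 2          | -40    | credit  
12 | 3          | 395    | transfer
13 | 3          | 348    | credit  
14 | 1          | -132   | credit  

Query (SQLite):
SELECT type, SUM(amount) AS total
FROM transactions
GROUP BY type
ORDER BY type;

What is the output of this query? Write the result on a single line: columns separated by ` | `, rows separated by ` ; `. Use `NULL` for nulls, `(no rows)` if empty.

Partition transactions by type; compute SUM(amount) within each group.
  credit: ids {3, 4, 10, 11, 13, 14} → SUM(amount)=313
  fee: ids {7, 8} → SUM(amount)=467
  refund: ids {2, 5, 6} → SUM(amount)=57
  transfer: ids {1, 9, 12} → SUM(amount)=435

credit | 313 ; fee | 467 ; refund | 57 ; transfer | 435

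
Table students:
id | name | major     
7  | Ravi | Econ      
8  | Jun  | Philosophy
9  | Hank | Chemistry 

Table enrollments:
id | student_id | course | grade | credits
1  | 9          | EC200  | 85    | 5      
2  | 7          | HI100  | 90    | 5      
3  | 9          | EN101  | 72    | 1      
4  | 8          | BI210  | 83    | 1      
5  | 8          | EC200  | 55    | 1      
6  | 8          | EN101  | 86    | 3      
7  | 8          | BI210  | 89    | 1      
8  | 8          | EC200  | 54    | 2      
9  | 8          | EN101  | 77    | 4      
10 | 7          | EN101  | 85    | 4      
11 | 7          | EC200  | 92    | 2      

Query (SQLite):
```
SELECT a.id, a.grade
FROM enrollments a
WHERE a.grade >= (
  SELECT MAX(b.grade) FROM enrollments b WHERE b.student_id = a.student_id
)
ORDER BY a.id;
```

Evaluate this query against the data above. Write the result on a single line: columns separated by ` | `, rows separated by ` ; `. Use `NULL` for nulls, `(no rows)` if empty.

1 | 85 ; 7 | 89 ; 11 | 92

For each enrollments row a, compute MAX(grade) over rows sharing a.student_id.
Keep row a if a.grade >= that per-group MAX.
  student_id=7: MAX(grade) = 92
  student_id=8: MAX(grade) = 89
  student_id=9: MAX(grade) = 85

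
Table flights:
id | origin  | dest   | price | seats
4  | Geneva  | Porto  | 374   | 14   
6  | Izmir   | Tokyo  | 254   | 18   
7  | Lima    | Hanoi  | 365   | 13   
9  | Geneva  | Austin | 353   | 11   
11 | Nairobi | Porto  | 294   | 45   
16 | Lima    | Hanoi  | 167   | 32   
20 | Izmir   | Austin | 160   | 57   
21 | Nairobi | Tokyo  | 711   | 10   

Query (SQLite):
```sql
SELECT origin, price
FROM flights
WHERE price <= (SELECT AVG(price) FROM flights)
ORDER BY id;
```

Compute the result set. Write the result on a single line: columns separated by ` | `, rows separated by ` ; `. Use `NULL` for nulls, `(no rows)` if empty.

Izmir | 254 ; Nairobi | 294 ; Lima | 167 ; Izmir | 160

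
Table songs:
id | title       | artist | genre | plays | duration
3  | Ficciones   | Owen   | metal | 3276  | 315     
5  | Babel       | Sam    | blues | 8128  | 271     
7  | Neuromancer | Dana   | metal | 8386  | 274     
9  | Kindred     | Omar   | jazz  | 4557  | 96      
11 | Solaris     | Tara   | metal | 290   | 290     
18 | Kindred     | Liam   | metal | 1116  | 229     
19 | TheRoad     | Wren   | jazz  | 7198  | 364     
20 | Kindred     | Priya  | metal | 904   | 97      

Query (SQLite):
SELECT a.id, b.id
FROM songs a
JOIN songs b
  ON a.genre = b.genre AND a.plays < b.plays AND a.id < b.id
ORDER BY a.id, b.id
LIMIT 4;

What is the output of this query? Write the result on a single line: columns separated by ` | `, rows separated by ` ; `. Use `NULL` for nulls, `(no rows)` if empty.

3 | 7 ; 9 | 19 ; 11 | 18 ; 11 | 20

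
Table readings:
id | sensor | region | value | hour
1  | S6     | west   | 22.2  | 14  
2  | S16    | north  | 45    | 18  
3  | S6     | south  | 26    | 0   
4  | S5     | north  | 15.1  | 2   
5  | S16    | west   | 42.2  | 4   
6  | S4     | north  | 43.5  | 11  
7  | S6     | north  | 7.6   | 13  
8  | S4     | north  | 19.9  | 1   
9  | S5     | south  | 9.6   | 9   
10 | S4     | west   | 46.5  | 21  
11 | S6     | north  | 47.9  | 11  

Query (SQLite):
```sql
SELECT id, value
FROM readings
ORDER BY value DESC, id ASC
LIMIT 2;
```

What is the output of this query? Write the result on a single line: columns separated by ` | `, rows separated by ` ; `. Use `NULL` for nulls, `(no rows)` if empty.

Sort by value desc, tiebreak id asc: (47.9, id=11), (46.5, id=10), (45, id=2), (43.5, id=6), (42.2, id=5) …. Take first 2.

11 | 47.9 ; 10 | 46.5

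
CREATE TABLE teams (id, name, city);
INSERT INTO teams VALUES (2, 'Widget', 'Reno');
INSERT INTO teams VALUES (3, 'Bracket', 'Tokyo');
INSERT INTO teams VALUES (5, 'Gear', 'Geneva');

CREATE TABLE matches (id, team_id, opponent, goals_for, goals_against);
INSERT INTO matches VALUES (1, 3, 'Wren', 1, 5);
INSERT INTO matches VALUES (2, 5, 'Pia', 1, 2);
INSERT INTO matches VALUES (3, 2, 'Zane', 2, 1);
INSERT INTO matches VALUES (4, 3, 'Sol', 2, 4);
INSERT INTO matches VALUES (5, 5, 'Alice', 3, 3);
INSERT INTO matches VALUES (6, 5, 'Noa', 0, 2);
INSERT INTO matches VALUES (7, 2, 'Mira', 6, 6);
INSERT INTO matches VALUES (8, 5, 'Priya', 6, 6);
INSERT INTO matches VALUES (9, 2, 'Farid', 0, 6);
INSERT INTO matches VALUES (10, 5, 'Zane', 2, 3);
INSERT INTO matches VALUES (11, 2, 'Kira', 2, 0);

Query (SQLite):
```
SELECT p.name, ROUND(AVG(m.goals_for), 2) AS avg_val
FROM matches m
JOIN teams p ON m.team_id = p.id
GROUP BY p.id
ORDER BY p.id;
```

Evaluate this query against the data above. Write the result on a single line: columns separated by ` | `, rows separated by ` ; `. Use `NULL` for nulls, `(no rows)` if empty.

Join each matches row to its teams via team_id.
Group joined rows by teams.id; compute ROUND(AVG(m.goals_for), 2) per group.
  2: ids {3, 7, 9, 11} → ROUND(AVG(m.goals_for), 2)=2.5
  3: ids {1, 4} → ROUND(AVG(m.goals_for), 2)=1.5
  5: ids {2, 5, 6, 8, 10} → ROUND(AVG(m.goals_for), 2)=2.4

Widget | 2.5 ; Bracket | 1.5 ; Gear | 2.4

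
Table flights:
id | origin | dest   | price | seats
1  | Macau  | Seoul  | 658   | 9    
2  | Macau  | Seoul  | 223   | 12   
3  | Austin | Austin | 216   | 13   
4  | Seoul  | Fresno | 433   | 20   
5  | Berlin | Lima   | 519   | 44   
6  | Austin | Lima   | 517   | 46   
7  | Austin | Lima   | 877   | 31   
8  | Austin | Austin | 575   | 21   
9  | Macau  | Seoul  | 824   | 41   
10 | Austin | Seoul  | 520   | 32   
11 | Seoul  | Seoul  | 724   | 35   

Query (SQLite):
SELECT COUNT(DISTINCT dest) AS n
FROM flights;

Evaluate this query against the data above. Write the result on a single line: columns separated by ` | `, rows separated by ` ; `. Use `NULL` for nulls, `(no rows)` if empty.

Count distinct non-NULL dest values.

4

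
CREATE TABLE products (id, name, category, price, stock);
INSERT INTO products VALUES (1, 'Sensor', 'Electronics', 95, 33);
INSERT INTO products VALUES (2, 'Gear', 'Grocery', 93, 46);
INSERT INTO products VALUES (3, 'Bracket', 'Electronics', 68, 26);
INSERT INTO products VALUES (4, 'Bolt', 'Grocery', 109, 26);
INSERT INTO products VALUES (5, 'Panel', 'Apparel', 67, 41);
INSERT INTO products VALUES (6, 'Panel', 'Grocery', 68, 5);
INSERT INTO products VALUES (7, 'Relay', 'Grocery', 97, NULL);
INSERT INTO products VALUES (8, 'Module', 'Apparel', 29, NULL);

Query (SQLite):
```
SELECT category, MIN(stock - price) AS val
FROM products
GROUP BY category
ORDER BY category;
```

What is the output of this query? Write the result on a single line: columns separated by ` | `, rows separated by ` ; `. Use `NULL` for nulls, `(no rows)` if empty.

For each row compute stock - price.
Group by category; take MIN of the expression per group.
  Apparel: ids {5, 8} → MIN(stock - price)=-26
  Electronics: ids {1, 3} → MIN(stock - price)=-62
  Grocery: ids {2, 4, 6, 7} → MIN(stock - price)=-83

Apparel | -26 ; Electronics | -62 ; Grocery | -83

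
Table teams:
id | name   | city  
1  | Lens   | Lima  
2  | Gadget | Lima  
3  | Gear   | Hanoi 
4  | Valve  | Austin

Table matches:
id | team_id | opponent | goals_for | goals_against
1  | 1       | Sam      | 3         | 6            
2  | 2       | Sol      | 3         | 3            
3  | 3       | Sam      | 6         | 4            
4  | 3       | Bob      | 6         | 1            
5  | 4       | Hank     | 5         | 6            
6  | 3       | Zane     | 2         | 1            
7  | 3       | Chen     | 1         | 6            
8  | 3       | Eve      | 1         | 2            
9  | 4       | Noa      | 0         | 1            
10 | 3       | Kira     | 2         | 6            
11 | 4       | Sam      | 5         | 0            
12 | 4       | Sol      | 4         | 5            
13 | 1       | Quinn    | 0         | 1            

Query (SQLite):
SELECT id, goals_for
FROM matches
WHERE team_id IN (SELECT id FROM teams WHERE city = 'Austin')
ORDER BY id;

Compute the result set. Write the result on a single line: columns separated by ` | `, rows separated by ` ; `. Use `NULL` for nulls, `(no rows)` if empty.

5 | 5 ; 9 | 0 ; 11 | 5 ; 12 | 4

Inner query: teams.id where city = 'Austin'.
Outer: keep matches rows whose team_id is in that set.
Inner query → {4}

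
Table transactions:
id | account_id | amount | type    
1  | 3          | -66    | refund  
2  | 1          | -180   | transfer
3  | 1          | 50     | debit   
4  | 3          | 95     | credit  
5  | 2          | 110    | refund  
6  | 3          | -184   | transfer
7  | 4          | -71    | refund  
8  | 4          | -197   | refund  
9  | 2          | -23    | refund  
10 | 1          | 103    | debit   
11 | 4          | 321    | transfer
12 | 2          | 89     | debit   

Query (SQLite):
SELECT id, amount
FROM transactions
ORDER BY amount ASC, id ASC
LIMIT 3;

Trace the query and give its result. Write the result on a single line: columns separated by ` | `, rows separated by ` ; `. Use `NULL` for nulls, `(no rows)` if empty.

8 | -197 ; 6 | -184 ; 2 | -180

Sort by amount asc, tiebreak id asc: (-197, id=8), (-184, id=6), (-180, id=2), (-71, id=7), (-66, id=1), (-23, id=9) …. Take first 3.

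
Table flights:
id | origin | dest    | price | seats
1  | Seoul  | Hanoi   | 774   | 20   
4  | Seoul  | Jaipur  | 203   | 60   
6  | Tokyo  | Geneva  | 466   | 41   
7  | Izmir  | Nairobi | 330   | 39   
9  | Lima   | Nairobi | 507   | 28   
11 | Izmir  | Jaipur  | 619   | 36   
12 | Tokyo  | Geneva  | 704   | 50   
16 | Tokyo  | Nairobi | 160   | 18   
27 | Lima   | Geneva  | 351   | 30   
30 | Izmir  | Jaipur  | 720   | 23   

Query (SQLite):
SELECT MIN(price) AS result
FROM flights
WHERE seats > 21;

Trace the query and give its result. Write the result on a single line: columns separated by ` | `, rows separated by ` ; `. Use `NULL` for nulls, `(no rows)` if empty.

203

Rows where seats > 21 → price values: [203, 466, 330, 507, 619, 704, 351, 720].
MIN of non-NULL values = 203.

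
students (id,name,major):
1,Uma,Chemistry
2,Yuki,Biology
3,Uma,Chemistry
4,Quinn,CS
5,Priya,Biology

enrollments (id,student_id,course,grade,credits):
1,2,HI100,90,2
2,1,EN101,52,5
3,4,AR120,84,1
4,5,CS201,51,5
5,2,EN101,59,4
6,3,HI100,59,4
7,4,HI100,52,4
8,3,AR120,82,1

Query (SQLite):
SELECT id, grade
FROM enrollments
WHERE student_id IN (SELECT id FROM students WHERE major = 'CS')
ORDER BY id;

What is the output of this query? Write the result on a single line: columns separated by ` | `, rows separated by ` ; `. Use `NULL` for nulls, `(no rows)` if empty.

Inner query: students.id where major = 'CS'.
Outer: keep enrollments rows whose student_id is in that set.
Inner query → {4}

3 | 84 ; 7 | 52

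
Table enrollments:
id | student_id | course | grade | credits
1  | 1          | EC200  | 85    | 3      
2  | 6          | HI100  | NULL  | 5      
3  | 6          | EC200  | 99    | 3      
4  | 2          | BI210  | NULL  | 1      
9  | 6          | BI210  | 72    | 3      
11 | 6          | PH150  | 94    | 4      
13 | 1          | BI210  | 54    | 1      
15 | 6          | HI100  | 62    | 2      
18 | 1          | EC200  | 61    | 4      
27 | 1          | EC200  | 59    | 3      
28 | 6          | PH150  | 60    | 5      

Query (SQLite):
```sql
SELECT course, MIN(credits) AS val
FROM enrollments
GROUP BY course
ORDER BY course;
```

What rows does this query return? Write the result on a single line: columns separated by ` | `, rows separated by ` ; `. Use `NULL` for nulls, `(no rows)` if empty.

Partition enrollments by course; compute MIN(credits) within each group.
  BI210: ids {4, 9, 13} → MIN(credits)=1
  EC200: ids {1, 3, 18, 27} → MIN(credits)=3
  HI100: ids {2, 15} → MIN(credits)=2
  PH150: ids {11, 28} → MIN(credits)=4

BI210 | 1 ; EC200 | 3 ; HI100 | 2 ; PH150 | 4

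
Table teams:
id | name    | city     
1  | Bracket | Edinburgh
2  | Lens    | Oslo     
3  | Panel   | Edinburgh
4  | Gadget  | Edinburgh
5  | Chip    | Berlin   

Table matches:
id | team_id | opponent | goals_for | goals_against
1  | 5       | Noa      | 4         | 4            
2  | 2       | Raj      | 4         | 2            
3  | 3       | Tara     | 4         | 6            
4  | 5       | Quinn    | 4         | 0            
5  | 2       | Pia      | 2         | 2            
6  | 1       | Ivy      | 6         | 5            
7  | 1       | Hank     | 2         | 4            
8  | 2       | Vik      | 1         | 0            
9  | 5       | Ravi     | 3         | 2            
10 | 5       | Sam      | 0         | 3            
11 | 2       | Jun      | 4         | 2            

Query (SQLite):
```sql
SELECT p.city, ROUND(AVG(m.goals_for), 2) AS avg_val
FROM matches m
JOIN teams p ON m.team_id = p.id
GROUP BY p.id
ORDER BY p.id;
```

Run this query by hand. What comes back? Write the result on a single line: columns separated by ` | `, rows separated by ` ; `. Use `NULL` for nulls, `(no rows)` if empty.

Join each matches row to its teams via team_id.
Group joined rows by teams.id; compute ROUND(AVG(m.goals_for), 2) per group.
  1: ids {6, 7} → ROUND(AVG(m.goals_for), 2)=4
  2: ids {2, 5, 8, 11} → ROUND(AVG(m.goals_for), 2)=2.75
  3: ids {3} → ROUND(AVG(m.goals_for), 2)=4
  5: ids {1, 4, 9, 10} → ROUND(AVG(m.goals_for), 2)=2.75

Edinburgh | 4 ; Oslo | 2.75 ; Edinburgh | 4 ; Berlin | 2.75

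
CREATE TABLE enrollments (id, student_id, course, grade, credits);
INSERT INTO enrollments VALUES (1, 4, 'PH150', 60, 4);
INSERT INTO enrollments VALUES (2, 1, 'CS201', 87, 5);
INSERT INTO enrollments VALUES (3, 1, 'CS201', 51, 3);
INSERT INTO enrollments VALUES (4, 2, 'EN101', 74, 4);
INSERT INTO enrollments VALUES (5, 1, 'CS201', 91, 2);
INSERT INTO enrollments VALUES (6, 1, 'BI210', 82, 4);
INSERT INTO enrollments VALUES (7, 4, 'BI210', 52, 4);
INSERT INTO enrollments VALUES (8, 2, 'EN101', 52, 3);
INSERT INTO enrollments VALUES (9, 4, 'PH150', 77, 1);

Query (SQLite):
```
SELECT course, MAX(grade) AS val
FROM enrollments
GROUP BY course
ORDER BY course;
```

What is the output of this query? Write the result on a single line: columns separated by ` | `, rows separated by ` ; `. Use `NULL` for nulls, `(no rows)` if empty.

Partition enrollments by course; compute MAX(grade) within each group.
  BI210: ids {6, 7} → MAX(grade)=82
  CS201: ids {2, 3, 5} → MAX(grade)=91
  EN101: ids {4, 8} → MAX(grade)=74
  PH150: ids {1, 9} → MAX(grade)=77

BI210 | 82 ; CS201 | 91 ; EN101 | 74 ; PH150 | 77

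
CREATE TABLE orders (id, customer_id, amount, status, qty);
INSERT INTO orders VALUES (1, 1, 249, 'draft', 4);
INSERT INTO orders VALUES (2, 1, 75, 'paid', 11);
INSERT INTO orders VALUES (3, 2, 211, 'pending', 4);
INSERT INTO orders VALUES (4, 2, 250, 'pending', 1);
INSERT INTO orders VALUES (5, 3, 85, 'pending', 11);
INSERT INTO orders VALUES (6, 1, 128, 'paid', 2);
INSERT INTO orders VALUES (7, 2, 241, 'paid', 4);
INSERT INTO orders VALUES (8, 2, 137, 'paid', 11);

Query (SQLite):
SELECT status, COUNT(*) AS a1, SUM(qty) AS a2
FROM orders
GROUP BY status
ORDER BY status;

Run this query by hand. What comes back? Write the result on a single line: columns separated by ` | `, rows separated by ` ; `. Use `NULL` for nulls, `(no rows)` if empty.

draft | 1 | 4 ; paid | 4 | 28 ; pending | 3 | 16

Group orders by status.
Per group compute: COUNT(*), SUM(qty).
  draft: ids {1} → COUNT(*)=1, SUM(qty)=4
  paid: ids {2, 6, 7, 8} → COUNT(*)=4, SUM(qty)=28
  pending: ids {3, 4, 5} → COUNT(*)=3, SUM(qty)=16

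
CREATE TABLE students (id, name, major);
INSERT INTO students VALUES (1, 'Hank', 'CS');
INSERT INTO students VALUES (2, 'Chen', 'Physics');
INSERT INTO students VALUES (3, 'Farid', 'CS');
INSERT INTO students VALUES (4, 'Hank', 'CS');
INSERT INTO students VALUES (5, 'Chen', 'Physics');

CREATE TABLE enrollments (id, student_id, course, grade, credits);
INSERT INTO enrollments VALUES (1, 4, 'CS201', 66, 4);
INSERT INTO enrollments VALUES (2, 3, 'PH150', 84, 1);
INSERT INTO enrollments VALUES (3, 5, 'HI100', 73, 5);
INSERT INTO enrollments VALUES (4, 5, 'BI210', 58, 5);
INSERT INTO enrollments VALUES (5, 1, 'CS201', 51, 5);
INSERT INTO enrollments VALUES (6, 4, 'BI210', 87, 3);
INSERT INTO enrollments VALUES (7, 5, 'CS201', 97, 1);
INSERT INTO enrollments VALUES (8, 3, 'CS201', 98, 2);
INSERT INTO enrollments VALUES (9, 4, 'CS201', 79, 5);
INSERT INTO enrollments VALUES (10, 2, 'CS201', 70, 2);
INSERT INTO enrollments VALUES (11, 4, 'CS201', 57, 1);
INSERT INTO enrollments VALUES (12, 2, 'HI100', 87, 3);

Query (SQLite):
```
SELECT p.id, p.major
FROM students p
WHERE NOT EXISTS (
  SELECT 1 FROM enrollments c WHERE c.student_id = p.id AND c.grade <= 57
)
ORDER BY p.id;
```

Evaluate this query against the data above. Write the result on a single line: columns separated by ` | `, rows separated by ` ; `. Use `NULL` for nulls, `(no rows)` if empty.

For each students row, check whether any enrollments with matching student_id has grade <= 57.
Keep rows where that is false.

2 | Physics ; 3 | CS ; 5 | Physics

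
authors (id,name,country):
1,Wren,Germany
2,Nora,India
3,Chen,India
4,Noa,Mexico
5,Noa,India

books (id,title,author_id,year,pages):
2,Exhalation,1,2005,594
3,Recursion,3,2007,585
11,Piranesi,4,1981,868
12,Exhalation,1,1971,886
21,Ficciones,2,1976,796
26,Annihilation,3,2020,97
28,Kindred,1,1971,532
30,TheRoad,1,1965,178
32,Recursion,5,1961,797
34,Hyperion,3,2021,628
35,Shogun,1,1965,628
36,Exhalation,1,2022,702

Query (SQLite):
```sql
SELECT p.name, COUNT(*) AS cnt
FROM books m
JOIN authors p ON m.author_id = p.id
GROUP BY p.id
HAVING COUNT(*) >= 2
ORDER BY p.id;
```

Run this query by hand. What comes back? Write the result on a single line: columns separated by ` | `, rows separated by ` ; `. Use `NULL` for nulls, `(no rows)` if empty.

Join each books row to its authors via author_id.
Group joined rows by authors.id; compute COUNT(*) per group.
HAVING: keep groups with count ≥ 2.
  1: ids {2, 12, 28, 30, 35, 36} → COUNT(*)=6
  2: ids {21} → COUNT(*)=1
  3: ids {3, 26, 34} → COUNT(*)=3
  4: ids {11} → COUNT(*)=1
  5: ids {32} → COUNT(*)=1

Wren | 6 ; Chen | 3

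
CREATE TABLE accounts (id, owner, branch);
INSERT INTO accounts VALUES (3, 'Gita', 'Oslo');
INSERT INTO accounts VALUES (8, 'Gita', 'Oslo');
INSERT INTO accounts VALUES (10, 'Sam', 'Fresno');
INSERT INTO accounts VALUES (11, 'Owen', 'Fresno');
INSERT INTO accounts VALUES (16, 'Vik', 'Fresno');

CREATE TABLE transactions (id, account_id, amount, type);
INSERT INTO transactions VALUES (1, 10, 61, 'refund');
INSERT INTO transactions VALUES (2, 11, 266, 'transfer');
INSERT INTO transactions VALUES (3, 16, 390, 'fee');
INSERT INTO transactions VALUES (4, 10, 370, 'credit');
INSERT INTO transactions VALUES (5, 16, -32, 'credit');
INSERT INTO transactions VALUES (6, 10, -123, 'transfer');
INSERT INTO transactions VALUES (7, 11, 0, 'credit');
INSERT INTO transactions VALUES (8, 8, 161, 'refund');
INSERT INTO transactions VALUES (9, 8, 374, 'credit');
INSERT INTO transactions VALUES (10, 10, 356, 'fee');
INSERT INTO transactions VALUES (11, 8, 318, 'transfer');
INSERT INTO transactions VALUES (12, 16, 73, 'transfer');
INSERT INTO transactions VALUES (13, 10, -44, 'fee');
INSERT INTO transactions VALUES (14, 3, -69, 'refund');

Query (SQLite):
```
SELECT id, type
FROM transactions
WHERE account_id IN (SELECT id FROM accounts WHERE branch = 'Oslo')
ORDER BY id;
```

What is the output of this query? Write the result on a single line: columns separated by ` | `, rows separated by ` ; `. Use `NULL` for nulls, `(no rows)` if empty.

Inner query: accounts.id where branch = 'Oslo'.
Outer: keep transactions rows whose account_id is in that set.
Inner query → {3, 8}

8 | refund ; 9 | credit ; 11 | transfer ; 14 | refund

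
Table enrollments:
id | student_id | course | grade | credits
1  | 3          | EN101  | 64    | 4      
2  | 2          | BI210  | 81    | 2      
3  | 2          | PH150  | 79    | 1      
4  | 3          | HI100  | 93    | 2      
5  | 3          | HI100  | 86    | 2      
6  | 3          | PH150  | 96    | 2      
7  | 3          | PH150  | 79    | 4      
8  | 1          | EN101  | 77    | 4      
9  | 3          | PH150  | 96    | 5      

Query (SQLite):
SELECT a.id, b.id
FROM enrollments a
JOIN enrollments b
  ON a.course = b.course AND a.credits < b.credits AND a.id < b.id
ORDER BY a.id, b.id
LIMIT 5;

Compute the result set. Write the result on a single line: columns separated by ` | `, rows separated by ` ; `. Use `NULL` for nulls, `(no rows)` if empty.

Pairs (a,b) with same course, a.credits < b.credits, a.id < b.id.
course groups: BI210:{2} EN101:{1,8} HI100:{4,5} PH150:{3,6,7,9}
Ordered by (a.id, b.id); first 5.

3 | 6 ; 3 | 7 ; 3 | 9 ; 6 | 7 ; 6 | 9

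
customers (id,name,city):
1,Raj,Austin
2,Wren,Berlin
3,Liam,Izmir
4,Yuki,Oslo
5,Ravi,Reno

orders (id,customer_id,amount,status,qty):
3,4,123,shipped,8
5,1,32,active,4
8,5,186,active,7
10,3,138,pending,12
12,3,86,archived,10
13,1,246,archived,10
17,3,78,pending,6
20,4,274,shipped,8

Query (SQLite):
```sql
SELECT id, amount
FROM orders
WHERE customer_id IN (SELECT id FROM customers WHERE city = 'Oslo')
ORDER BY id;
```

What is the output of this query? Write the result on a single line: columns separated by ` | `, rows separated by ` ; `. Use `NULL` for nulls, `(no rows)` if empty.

Inner query: customers.id where city = 'Oslo'.
Outer: keep orders rows whose customer_id is in that set.
Inner query → {4}

3 | 123 ; 20 | 274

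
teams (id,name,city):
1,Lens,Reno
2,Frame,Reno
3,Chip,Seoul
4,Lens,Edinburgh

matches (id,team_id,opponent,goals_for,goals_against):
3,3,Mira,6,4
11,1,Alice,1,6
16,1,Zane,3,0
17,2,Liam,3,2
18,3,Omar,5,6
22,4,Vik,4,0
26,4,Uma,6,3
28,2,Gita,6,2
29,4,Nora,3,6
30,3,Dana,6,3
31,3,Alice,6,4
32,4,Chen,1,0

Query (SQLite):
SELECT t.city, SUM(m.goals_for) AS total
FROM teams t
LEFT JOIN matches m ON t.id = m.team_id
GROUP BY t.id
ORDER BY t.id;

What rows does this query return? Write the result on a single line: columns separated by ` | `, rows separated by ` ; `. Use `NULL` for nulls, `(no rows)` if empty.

LEFT JOIN keeps every teams row; unmatched ones get NULL for matches columns.
Group by teams.id and compute SUM(m.goals_for). SUM over an all-NULL group is NULL.
  1: ids {11, 16} → SUM(m.goals_for)=4
  2: ids {17, 28} → SUM(m.goals_for)=9
  3: ids {3, 18, 30, 31} → SUM(m.goals_for)=23
  4: ids {22, 26, 29, 32} → SUM(m.goals_for)=14

Reno | 4 ; Reno | 9 ; Seoul | 23 ; Edinburgh | 14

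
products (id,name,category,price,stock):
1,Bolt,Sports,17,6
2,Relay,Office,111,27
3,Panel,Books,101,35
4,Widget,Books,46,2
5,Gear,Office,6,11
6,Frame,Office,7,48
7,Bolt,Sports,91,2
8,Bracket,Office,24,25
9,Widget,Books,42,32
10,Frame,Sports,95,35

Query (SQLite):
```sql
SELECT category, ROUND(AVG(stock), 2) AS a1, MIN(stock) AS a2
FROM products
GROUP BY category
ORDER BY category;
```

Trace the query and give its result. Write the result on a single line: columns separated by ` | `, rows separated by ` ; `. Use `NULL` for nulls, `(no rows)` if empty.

Books | 23 | 2 ; Office | 27.75 | 11 ; Sports | 14.33 | 2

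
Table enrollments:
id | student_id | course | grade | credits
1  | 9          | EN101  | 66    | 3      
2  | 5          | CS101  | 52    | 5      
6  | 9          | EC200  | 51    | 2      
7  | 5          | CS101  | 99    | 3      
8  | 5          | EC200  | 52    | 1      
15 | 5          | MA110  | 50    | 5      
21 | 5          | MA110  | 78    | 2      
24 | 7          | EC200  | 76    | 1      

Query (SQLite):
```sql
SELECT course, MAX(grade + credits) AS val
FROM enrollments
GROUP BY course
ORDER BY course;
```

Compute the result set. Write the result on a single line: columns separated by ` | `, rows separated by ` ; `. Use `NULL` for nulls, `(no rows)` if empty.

CS101 | 102 ; EC200 | 77 ; EN101 | 69 ; MA110 | 80

For each row compute grade + credits.
Group by course; take MAX of the expression per group.
  CS101: ids {2, 7} → MAX(grade + credits)=102
  EC200: ids {6, 8, 24} → MAX(grade + credits)=77
  EN101: ids {1} → MAX(grade + credits)=69
  MA110: ids {15, 21} → MAX(grade + credits)=80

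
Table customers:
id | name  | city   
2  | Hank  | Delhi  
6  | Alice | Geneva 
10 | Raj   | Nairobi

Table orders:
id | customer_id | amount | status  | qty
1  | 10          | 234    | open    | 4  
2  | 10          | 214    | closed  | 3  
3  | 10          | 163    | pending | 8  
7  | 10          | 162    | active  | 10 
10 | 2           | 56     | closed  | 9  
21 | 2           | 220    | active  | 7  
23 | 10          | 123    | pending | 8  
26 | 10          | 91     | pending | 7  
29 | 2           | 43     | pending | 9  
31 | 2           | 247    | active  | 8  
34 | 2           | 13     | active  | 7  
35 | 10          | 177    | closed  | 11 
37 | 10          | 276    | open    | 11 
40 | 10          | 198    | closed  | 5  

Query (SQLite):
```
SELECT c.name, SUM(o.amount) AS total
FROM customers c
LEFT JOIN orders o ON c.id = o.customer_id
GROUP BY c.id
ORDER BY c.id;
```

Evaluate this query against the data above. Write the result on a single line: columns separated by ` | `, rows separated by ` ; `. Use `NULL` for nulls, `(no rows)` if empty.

Hank | 579 ; Alice | NULL ; Raj | 1638

LEFT JOIN keeps every customers row; unmatched ones get NULL for orders columns.
Group by customers.id and compute SUM(o.amount). SUM over an all-NULL group is NULL.
  2: ids {10, 21, 29, 31, 34} → SUM(o.amount)=579
  6: ids {—} → SUM(o.amount)=NULL
  10: ids {1, 2, 3, 7, 23, 26, 35, 37, 40} → SUM(o.amount)=1638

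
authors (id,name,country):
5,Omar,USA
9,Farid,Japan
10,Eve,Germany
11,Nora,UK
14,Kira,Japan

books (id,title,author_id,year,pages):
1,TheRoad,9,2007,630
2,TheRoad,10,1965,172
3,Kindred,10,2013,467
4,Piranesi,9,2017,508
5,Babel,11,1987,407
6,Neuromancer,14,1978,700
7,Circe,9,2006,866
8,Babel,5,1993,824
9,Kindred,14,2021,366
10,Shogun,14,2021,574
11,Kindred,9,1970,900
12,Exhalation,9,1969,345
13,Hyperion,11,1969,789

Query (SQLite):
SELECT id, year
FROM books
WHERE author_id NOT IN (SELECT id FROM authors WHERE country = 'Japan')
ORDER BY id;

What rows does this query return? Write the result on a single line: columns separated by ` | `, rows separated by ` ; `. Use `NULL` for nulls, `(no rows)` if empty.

Inner query: authors.id where country = 'Japan'.
Outer: keep books rows whose author_id is not in that set.
Inner query → {9, 14}

2 | 1965 ; 3 | 2013 ; 5 | 1987 ; 8 | 1993 ; 13 | 1969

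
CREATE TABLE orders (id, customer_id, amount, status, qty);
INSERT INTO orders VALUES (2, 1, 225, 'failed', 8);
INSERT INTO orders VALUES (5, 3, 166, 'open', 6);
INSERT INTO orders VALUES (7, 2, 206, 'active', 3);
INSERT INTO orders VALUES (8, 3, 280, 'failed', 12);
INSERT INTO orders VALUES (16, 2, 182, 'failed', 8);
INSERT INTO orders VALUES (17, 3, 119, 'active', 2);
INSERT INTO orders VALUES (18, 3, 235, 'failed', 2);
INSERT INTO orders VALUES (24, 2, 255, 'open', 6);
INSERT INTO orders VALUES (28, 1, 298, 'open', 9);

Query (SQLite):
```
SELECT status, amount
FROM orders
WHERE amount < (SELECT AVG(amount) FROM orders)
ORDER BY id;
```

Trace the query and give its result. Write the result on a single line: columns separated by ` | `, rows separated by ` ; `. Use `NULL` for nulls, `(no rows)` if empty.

open | 166 ; active | 206 ; failed | 182 ; active | 119

Scalar subquery: AVG(amount) over all orders rows = 218.444444 (≈; comparison uses full precision).
Keep rows where amount < that value.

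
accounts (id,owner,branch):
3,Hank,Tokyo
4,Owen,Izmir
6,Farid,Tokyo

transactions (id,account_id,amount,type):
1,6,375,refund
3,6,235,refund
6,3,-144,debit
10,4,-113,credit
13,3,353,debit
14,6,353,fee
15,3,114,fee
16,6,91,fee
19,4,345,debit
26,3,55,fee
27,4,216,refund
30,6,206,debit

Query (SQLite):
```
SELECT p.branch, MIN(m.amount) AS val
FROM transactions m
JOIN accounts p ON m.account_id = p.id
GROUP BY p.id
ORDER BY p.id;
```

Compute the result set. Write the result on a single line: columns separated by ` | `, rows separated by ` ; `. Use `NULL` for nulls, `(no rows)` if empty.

Tokyo | -144 ; Izmir | -113 ; Tokyo | 91

Join each transactions row to its accounts via account_id.
Group joined rows by accounts.id; compute MIN(m.amount) per group.
  3: ids {6, 13, 15, 26} → MIN(m.amount)=-144
  4: ids {10, 19, 27} → MIN(m.amount)=-113
  6: ids {1, 3, 14, 16, 30} → MIN(m.amount)=91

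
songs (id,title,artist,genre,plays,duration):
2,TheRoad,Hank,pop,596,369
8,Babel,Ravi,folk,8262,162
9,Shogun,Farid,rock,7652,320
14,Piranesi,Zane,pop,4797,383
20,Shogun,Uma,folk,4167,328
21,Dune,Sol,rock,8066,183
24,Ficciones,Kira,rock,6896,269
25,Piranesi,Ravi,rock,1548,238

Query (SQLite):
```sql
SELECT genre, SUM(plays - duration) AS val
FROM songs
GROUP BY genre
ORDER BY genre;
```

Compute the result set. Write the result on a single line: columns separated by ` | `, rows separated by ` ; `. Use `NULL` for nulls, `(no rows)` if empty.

For each row compute plays - duration.
Group by genre; take SUM of the expression per group.
  folk: ids {8, 20} → SUM(plays - duration)=11939
  pop: ids {2, 14} → SUM(plays - duration)=4641
  rock: ids {9, 21, 24, 25} → SUM(plays - duration)=23152

folk | 11939 ; pop | 4641 ; rock | 23152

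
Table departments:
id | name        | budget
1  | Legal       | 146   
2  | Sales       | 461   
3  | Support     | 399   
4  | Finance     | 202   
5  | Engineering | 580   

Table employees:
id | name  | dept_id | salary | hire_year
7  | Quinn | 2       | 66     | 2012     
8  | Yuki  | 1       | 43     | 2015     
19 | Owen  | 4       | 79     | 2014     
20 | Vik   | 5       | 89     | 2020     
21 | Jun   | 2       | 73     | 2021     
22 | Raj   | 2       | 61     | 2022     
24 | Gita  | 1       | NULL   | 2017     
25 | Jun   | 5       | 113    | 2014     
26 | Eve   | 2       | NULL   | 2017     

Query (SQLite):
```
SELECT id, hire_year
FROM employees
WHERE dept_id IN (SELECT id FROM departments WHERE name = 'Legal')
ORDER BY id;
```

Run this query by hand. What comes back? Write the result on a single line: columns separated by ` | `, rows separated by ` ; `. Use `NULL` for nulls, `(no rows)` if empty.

8 | 2015 ; 24 | 2017

Inner query: departments.id where name = 'Legal'.
Outer: keep employees rows whose dept_id is in that set.
Inner query → {1}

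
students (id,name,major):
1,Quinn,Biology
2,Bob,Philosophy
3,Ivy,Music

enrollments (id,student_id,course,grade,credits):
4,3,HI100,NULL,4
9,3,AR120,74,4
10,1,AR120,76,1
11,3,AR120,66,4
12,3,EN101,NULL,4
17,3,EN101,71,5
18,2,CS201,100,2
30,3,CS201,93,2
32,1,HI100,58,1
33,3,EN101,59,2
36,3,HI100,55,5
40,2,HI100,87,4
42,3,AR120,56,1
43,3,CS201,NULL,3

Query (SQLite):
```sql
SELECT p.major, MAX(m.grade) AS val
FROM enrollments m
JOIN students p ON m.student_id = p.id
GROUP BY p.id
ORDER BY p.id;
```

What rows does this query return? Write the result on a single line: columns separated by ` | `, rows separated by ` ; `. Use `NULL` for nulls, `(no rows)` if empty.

Join each enrollments row to its students via student_id.
Group joined rows by students.id; compute MAX(m.grade) per group.
  1: ids {10, 32} → MAX(m.grade)=76
  2: ids {18, 40} → MAX(m.grade)=100
  3: ids {4, 9, 11, 12, 17, 30, 33, 36, 42, 43} → MAX(m.grade)=93

Biology | 76 ; Philosophy | 100 ; Music | 93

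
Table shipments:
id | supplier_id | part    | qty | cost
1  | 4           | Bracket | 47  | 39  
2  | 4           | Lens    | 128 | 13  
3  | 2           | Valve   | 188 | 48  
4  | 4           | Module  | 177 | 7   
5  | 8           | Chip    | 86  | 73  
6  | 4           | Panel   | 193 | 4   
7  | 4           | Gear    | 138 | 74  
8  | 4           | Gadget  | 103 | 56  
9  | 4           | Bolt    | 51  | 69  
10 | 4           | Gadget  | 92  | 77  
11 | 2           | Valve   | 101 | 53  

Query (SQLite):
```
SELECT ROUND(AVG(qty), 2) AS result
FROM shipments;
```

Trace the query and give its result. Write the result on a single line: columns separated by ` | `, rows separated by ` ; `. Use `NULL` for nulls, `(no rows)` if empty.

All qty values: [47, 128, 188, 177, 86, 193, 138, 103, 51, 92, 101].
AVG = 1304 / 11 (rounded to 2 dp).

118.55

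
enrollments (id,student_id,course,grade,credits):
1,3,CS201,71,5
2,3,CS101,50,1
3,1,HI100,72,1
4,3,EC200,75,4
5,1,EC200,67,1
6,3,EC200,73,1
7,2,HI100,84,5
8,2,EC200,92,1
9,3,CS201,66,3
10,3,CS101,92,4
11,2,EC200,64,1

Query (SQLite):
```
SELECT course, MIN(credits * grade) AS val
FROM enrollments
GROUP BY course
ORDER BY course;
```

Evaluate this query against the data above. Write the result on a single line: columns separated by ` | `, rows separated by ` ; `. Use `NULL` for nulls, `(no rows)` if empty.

CS101 | 50 ; CS201 | 198 ; EC200 | 64 ; HI100 | 72

For each row compute credits * grade.
Group by course; take MIN of the expression per group.
  CS101: ids {2, 10} → MIN(credits * grade)=50
  CS201: ids {1, 9} → MIN(credits * grade)=198
  EC200: ids {4, 5, 6, 8, 11} → MIN(credits * grade)=64
  HI100: ids {3, 7} → MIN(credits * grade)=72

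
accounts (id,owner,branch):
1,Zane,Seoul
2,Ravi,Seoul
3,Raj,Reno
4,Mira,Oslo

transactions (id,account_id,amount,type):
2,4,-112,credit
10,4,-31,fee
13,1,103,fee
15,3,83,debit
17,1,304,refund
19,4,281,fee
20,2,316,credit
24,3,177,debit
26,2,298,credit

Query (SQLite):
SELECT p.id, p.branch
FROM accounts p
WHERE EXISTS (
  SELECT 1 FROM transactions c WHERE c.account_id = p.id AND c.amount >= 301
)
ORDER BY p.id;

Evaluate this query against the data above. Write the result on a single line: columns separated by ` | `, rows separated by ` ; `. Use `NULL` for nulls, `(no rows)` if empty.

1 | Seoul ; 2 | Seoul

For each accounts row, check whether any transactions with matching account_id has amount >= 301.
Keep rows where that is true.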